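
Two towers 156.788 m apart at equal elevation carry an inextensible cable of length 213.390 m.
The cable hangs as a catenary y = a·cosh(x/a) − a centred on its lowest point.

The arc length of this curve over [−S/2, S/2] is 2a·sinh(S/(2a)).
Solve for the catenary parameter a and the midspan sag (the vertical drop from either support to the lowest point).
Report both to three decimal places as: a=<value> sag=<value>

a=55.940 sag=64.531

seed: a₀ = √(S³/(24(L−S))) = √(156.788³/(24·56.602)) = 53.265710
iter 1: u=1.471754  f(a)=+6.456e+00  f'(a)=-2.623e+00  a ← 53.265710 − (+6.456e+00/-2.623e+00) = 55.727308
iter 2: u=1.406743  f(a)=+4.745e-01  f'(a)=-2.250e+00  a ← 55.727308 − (+4.745e-01/-2.250e+00) = 55.938193
iter 3: u=1.401440  f(a)=+3.013e-03  f'(a)=-2.222e+00  a ← 55.938193 − (+3.013e-03/-2.222e+00) = 55.939549
iter 4: u=1.401406  f(a)=+1.232e-07  f'(a)=-2.221e+00  a ← 55.939549 − (+1.232e-07/-2.221e+00) = 55.939550
iter 5: u=1.401406  f(a)=+0.000e+00  f'(a)=-2.221e+00  a ← 55.939550 − (+0.000e+00/-2.221e+00) = 55.939550
converged: |Δa| < 1e-12 after 5 iterations
sag = a·(cosh(S/(2a)) − 1) = 55.939550·(cosh(1.401406) − 1) = 64.530597
T_max/T_min = cosh(S/(2a)) = 2.153577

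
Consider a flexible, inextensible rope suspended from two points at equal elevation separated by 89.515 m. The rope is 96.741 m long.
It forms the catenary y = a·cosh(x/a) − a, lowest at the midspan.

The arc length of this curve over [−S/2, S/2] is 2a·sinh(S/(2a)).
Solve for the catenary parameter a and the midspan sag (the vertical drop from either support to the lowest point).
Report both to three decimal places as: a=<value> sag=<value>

seed: a₀ = √(S³/(24(L−S))) = √(89.515³/(24·7.226)) = 64.311572
iter 1: u=0.695948  f(a)=+1.770e-01  f'(a)=-2.358e-01  a ← 64.311572 − (+1.770e-01/-2.358e-01) = 65.062337
iter 2: u=0.687917  f(a)=+3.148e-03  f'(a)=-2.275e-01  a ← 65.062337 − (+3.148e-03/-2.275e-01) = 65.076175
iter 3: u=0.687771  f(a)=+1.035e-06  f'(a)=-2.273e-01  a ← 65.076175 − (+1.035e-06/-2.273e-01) = 65.076179
iter 4: u=0.687771  f(a)=+9.948e-14  f'(a)=-2.273e-01  a ← 65.076179 − (+9.948e-14/-2.273e-01) = 65.076179
converged: |Δa| < 1e-12 after 4 iterations
sag = a·(cosh(S/(2a)) − 1) = 65.076179·(cosh(0.687771) − 1) = 16.007817
T_max/T_min = cosh(S/(2a)) = 1.245986

a=65.076 sag=16.008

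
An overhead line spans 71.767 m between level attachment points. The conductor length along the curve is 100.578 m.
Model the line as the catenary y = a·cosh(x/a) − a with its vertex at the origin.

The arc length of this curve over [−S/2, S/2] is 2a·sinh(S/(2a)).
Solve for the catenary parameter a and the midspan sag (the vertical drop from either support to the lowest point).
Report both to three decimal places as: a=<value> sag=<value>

a=24.402 sag=31.495

seed: a₀ = √(S³/(24(L−S))) = √(71.767³/(24·28.811)) = 23.120776
iter 1: u=1.552002  f(a)=+3.676e+00  f'(a)=-3.147e+00  a ← 23.120776 − (+3.676e+00/-3.147e+00) = 24.288943
iter 2: u=1.477359  f(a)=+2.969e-01  f'(a)=-2.657e+00  a ← 24.288943 − (+2.969e-01/-2.657e+00) = 24.400703
iter 3: u=1.470593  f(a)=+2.314e-03  f'(a)=-2.616e+00  a ← 24.400703 − (+2.314e-03/-2.616e+00) = 24.401588
iter 4: u=1.470540  f(a)=+1.430e-07  f'(a)=-2.615e+00  a ← 24.401588 − (+1.430e-07/-2.615e+00) = 24.401588
iter 5: u=1.470540  f(a)=-1.421e-14  f'(a)=-2.615e+00  a ← 24.401588 − (-1.421e-14/-2.615e+00) = 24.401588
converged: |Δa| < 1e-12 after 5 iterations
sag = a·(cosh(S/(2a)) − 1) = 24.401588·(cosh(1.470540) − 1) = 31.494933
T_max/T_min = cosh(S/(2a)) = 2.290692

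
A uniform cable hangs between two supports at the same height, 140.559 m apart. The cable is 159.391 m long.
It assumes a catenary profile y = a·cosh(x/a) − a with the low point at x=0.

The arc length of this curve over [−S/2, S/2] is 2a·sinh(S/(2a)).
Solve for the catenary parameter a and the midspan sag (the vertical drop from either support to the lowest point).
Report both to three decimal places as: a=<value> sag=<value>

a=79.914 sag=32.947

seed: a₀ = √(S³/(24(L−S))) = √(140.559³/(24·18.832)) = 78.385213
iter 1: u=0.896591  f(a)=+7.716e-01  f'(a)=-5.203e-01  a ← 78.385213 − (+7.716e-01/-5.203e-01) = 79.868307
iter 2: u=0.879942  f(a)=+2.244e-02  f'(a)=-4.904e-01  a ← 79.868307 − (+2.244e-02/-4.904e-01) = 79.914072
iter 3: u=0.879438  f(a)=+2.025e-05  f'(a)=-4.895e-01  a ← 79.914072 − (+2.025e-05/-4.895e-01) = 79.914113
iter 4: u=0.879438  f(a)=+1.651e-11  f'(a)=-4.895e-01  a ← 79.914113 − (+1.651e-11/-4.895e-01) = 79.914113
converged: |Δa| < 1e-12 after 4 iterations
sag = a·(cosh(S/(2a)) − 1) = 79.914113·(cosh(0.879438) − 1) = 32.947032
T_max/T_min = cosh(S/(2a)) = 1.412281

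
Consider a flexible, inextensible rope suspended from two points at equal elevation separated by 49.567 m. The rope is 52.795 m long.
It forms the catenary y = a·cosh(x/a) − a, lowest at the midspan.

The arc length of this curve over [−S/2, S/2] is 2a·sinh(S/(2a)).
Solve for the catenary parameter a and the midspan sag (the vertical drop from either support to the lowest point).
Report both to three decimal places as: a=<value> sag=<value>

seed: a₀ = √(S³/(24(L−S))) = √(49.567³/(24·3.228)) = 39.647569
iter 1: u=0.625095  f(a)=+6.366e-02  f'(a)=-1.693e-01  a ← 39.647569 − (+6.366e-02/-1.693e-01) = 40.023594
iter 2: u=0.619222  f(a)=+9.169e-04  f'(a)=-1.644e-01  a ← 40.023594 − (+9.169e-04/-1.644e-01) = 40.029170
iter 3: u=0.619136  f(a)=+1.964e-07  f'(a)=-1.644e-01  a ← 40.029170 − (+1.964e-07/-1.644e-01) = 40.029171
iter 4: u=0.619136  f(a)=+1.421e-14  f'(a)=-1.644e-01  a ← 40.029171 − (+1.421e-14/-1.644e-01) = 40.029171
converged: |Δa| < 1e-12 after 4 iterations
sag = a·(cosh(S/(2a)) − 1) = 40.029171·(cosh(0.619136) − 1) = 7.920412
T_max/T_min = cosh(S/(2a)) = 1.197866

a=40.029 sag=7.920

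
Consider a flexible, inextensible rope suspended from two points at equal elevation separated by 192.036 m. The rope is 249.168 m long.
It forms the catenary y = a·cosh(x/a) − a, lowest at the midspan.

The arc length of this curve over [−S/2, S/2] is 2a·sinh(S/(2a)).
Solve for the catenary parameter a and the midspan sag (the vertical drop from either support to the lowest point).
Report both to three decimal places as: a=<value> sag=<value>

seed: a₀ = √(S³/(24(L−S))) = √(192.036³/(24·57.132)) = 71.866855
iter 1: u=1.336054  f(a)=+5.321e+00  f'(a)=-1.892e+00  a ← 71.866855 − (+5.321e+00/-1.892e+00) = 74.678720
iter 2: u=1.285748  f(a)=+3.282e-01  f'(a)=-1.666e+00  a ← 74.678720 − (+3.282e-01/-1.666e+00) = 74.875800
iter 3: u=1.282364  f(a)=+1.431e-03  f'(a)=-1.651e+00  a ← 74.875800 − (+1.431e-03/-1.651e+00) = 74.876667
iter 4: u=1.282349  f(a)=+2.744e-08  f'(a)=-1.651e+00  a ← 74.876667 − (+2.744e-08/-1.651e+00) = 74.876667
iter 5: u=1.282349  f(a)=-2.842e-14  f'(a)=-1.651e+00  a ← 74.876667 − (-2.842e-14/-1.651e+00) = 74.876667
converged: |Δa| < 1e-12 after 5 iterations
sag = a·(cosh(S/(2a)) − 1) = 74.876667·(cosh(1.282349) − 1) = 70.476999
T_max/T_min = cosh(S/(2a)) = 1.941241

a=74.877 sag=70.477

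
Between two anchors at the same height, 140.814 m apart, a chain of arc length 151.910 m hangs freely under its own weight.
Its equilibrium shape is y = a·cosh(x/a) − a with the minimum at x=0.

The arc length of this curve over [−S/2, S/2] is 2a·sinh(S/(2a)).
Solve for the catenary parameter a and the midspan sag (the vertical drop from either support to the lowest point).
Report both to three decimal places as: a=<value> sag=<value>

seed: a₀ = √(S³/(24(L−S))) = √(140.814³/(24·11.096)) = 102.395273
iter 1: u=0.687600  f(a)=+2.653e-01  f'(a)=-2.272e-01  a ← 102.395273 − (+2.653e-01/-2.272e-01) = 103.563128
iter 2: u=0.679846  f(a)=+4.607e-03  f'(a)=-2.193e-01  a ← 103.563128 − (+4.607e-03/-2.193e-01) = 103.584132
iter 3: u=0.679708  f(a)=+1.444e-06  f'(a)=-2.192e-01  a ← 103.584132 − (+1.444e-06/-2.192e-01) = 103.584139
iter 4: u=0.679708  f(a)=+1.137e-13  f'(a)=-2.192e-01  a ← 103.584139 − (+1.137e-13/-2.192e-01) = 103.584139
converged: |Δa| < 1e-12 after 4 iterations
sag = a·(cosh(S/(2a)) − 1) = 103.584139·(cosh(0.679708) − 1) = 24.863655
T_max/T_min = cosh(S/(2a)) = 1.240033

a=103.584 sag=24.864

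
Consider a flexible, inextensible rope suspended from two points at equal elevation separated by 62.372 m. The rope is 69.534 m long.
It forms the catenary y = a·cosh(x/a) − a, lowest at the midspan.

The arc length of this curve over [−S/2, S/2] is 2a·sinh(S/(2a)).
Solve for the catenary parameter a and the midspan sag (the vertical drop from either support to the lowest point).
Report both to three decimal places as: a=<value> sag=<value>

a=38.202 sag=13.452

seed: a₀ = √(S³/(24(L−S))) = √(62.372³/(24·7.162)) = 37.571776
iter 1: u=0.830038  f(a)=+2.508e-01  f'(a)=-4.082e-01  a ← 37.571776 − (+2.508e-01/-4.082e-01) = 38.186243
iter 2: u=0.816682  f(a)=+6.285e-03  f'(a)=-3.879e-01  a ← 38.186243 − (+6.285e-03/-3.879e-01) = 38.202445
iter 3: u=0.816335  f(a)=+4.172e-06  f'(a)=-3.874e-01  a ← 38.202445 − (+4.172e-06/-3.874e-01) = 38.202455
iter 4: u=0.816335  f(a)=+1.847e-12  f'(a)=-3.874e-01  a ← 38.202455 − (+1.847e-12/-3.874e-01) = 38.202455
converged: |Δa| < 1e-12 after 4 iterations
sag = a·(cosh(S/(2a)) − 1) = 38.202455·(cosh(0.816335) − 1) = 13.451895
T_max/T_min = cosh(S/(2a)) = 1.352121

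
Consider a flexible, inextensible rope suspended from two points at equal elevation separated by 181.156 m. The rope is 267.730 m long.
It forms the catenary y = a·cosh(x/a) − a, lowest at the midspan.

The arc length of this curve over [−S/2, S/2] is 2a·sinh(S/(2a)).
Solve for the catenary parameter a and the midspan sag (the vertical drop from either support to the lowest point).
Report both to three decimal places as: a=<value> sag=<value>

a=56.969 sag=88.514

seed: a₀ = √(S³/(24(L−S))) = √(181.156³/(24·86.574)) = 53.490877
iter 1: u=1.693335  f(a)=+1.329e+01  f'(a)=-4.265e+00  a ← 53.490877 − (+1.329e+01/-4.265e+00) = 56.607609
iter 2: u=1.600103  f(a)=+1.250e+00  f'(a)=-3.498e+00  a ← 56.607609 − (+1.250e+00/-3.498e+00) = 56.965140
iter 3: u=1.590060  f(a)=+1.360e-02  f'(a)=-3.422e+00  a ← 56.965140 − (+1.360e-02/-3.422e+00) = 56.969114
iter 4: u=1.589949  f(a)=+1.648e-06  f'(a)=-3.421e+00  a ← 56.969114 − (+1.648e-06/-3.421e+00) = 56.969115
iter 5: u=1.589949  f(a)=+1.137e-13  f'(a)=-3.421e+00  a ← 56.969115 − (+1.137e-13/-3.421e+00) = 56.969115
converged: |Δa| < 1e-12 after 5 iterations
sag = a·(cosh(S/(2a)) − 1) = 56.969115·(cosh(1.589949) − 1) = 88.513937
T_max/T_min = cosh(S/(2a)) = 2.553718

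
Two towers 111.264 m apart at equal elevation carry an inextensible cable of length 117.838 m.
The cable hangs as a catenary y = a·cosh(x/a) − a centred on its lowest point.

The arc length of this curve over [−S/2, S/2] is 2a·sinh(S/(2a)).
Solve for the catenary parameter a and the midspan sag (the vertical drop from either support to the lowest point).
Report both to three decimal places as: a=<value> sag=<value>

a=94.252 sag=16.900

seed: a₀ = √(S³/(24(L−S))) = √(111.264³/(24·6.574)) = 93.435418
iter 1: u=0.595406  f(a)=+1.175e-01  f'(a)=-1.458e-01  a ← 93.435418 − (+1.175e-01/-1.458e-01) = 94.241589
iter 2: u=0.590313  f(a)=+1.538e-03  f'(a)=-1.420e-01  a ← 94.241589 − (+1.538e-03/-1.420e-01) = 94.252424
iter 3: u=0.590245  f(a)=+2.713e-07  f'(a)=-1.419e-01  a ← 94.252424 − (+2.713e-07/-1.419e-01) = 94.252426
iter 4: u=0.590245  f(a)=-2.842e-14  f'(a)=-1.419e-01  a ← 94.252426 − (-2.842e-14/-1.419e-01) = 94.252426
converged: |Δa| < 1e-12 after 4 iterations
sag = a·(cosh(S/(2a)) − 1) = 94.252426·(cosh(0.590245) − 1) = 16.900479
T_max/T_min = cosh(S/(2a)) = 1.179311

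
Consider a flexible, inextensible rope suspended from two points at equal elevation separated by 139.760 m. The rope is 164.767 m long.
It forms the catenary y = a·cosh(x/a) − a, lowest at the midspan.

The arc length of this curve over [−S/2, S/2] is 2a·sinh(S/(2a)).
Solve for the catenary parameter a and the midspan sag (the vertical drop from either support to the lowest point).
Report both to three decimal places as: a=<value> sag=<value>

seed: a₀ = √(S³/(24(L−S))) = √(139.760³/(24·25.007)) = 67.443161
iter 1: u=1.036132  f(a)=+1.377e+00  f'(a)=-8.243e-01  a ← 67.443161 − (+1.377e+00/-8.243e-01) = 69.113871
iter 2: u=1.011085  f(a)=+5.283e-02  f'(a)=-7.621e-01  a ← 69.113871 − (+5.283e-02/-7.621e-01) = 69.183193
iter 3: u=1.010072  f(a)=+8.463e-05  f'(a)=-7.597e-01  a ← 69.183193 − (+8.463e-05/-7.597e-01) = 69.183305
iter 4: u=1.010070  f(a)=+2.179e-10  f'(a)=-7.597e-01  a ← 69.183305 − (+2.179e-10/-7.597e-01) = 69.183305
iter 5: u=1.010070  f(a)=-2.842e-14  f'(a)=-7.597e-01  a ← 69.183305 − (-2.842e-14/-7.597e-01) = 69.183305
converged: |Δa| < 1e-12 after 5 iterations
sag = a·(cosh(S/(2a)) − 1) = 69.183305·(cosh(1.010070) − 1) = 38.396297
T_max/T_min = cosh(S/(2a)) = 1.554994

a=69.183 sag=38.396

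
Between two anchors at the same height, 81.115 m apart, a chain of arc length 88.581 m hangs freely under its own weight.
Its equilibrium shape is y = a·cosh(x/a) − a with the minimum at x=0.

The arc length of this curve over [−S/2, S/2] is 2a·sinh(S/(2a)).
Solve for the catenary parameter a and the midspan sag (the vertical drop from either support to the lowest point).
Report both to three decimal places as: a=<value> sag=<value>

a=55.314 sag=15.547

seed: a₀ = √(S³/(24(L−S))) = √(81.115³/(24·7.466)) = 54.576056
iter 1: u=0.743137  f(a)=+2.089e-01  f'(a)=-2.890e-01  a ← 54.576056 − (+2.089e-01/-2.890e-01) = 55.298824
iter 2: u=0.733424  f(a)=+4.222e-03  f'(a)=-2.774e-01  a ← 55.298824 − (+4.222e-03/-2.774e-01) = 55.314042
iter 3: u=0.733222  f(a)=+1.804e-06  f'(a)=-2.772e-01  a ← 55.314042 − (+1.804e-06/-2.772e-01) = 55.314049
iter 4: u=0.733222  f(a)=+3.126e-13  f'(a)=-2.772e-01  a ← 55.314049 − (+3.126e-13/-2.772e-01) = 55.314049
converged: |Δa| < 1e-12 after 4 iterations
sag = a·(cosh(S/(2a)) − 1) = 55.314049·(cosh(0.733222) − 1) = 15.547029
T_max/T_min = cosh(S/(2a)) = 1.281068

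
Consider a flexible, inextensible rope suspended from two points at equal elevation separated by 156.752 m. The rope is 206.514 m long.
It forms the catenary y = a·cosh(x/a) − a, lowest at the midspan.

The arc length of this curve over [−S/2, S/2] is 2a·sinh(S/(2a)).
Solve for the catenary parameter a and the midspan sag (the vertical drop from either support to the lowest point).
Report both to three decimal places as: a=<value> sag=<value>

seed: a₀ = √(S³/(24(L−S))) = √(156.752³/(24·49.762)) = 56.789115
iter 1: u=1.380124  f(a)=+4.960e+00  f'(a)=-2.110e+00  a ← 56.789115 − (+4.960e+00/-2.110e+00) = 59.139940
iter 2: u=1.325263  f(a)=+3.246e-01  f'(a)=-1.842e+00  a ← 59.139940 − (+3.246e-01/-1.842e+00) = 59.316172
iter 3: u=1.321326  f(a)=+1.606e-03  f'(a)=-1.824e+00  a ← 59.316172 − (+1.606e-03/-1.824e+00) = 59.317053
iter 4: u=1.321306  f(a)=+3.972e-08  f'(a)=-1.824e+00  a ← 59.317053 − (+3.972e-08/-1.824e+00) = 59.317053
iter 5: u=1.321306  f(a)=+0.000e+00  f'(a)=-1.824e+00  a ← 59.317053 − (+0.000e+00/-1.824e+00) = 59.317053
converged: |Δa| < 1e-12 after 5 iterations
sag = a·(cosh(S/(2a)) − 1) = 59.317053·(cosh(1.321306) − 1) = 59.764939
T_max/T_min = cosh(S/(2a)) = 2.007551

a=59.317 sag=59.765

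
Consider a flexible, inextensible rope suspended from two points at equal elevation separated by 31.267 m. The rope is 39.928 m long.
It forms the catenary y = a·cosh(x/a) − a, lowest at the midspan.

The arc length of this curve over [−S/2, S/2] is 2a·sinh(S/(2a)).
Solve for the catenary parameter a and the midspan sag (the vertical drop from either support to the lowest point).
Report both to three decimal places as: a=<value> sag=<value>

a=12.601 sag=11.007

seed: a₀ = √(S³/(24(L−S))) = √(31.267³/(24·8.661)) = 12.126618
iter 1: u=1.289189  f(a)=+7.489e-01  f'(a)=-1.680e+00  a ← 12.126618 − (+7.489e-01/-1.680e+00) = 12.572282
iter 2: u=1.243489  f(a)=+4.326e-02  f'(a)=-1.491e+00  a ← 12.572282 − (+4.326e-02/-1.491e+00) = 12.601293
iter 3: u=1.240627  f(a)=+1.640e-04  f'(a)=-1.480e+00  a ← 12.601293 − (+1.640e-04/-1.480e+00) = 12.601403
iter 4: u=1.240616  f(a)=+2.375e-09  f'(a)=-1.480e+00  a ← 12.601403 − (+2.375e-09/-1.480e+00) = 12.601403
iter 5: u=1.240616  f(a)=-1.421e-14  f'(a)=-1.480e+00  a ← 12.601403 − (-1.421e-14/-1.480e+00) = 12.601403
converged: |Δa| < 1e-12 after 5 iterations
sag = a·(cosh(S/(2a)) − 1) = 12.601403·(cosh(1.240616) − 1) = 11.006999
T_max/T_min = cosh(S/(2a)) = 1.873474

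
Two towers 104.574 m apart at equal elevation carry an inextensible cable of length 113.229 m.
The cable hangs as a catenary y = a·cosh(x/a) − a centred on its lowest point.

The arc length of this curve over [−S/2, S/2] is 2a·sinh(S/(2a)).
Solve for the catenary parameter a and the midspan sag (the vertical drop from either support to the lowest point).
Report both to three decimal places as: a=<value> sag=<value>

seed: a₀ = √(S³/(24(L−S))) = √(104.574³/(24·8.655)) = 74.198722
iter 1: u=0.704689  f(a)=+2.175e-01  f'(a)=-2.451e-01  a ← 74.198722 − (+2.175e-01/-2.451e-01) = 75.085991
iter 2: u=0.696362  f(a)=+3.962e-03  f'(a)=-2.362e-01  a ← 75.085991 − (+3.962e-03/-2.362e-01) = 75.102763
iter 3: u=0.696206  f(a)=+1.369e-06  f'(a)=-2.361e-01  a ← 75.102763 − (+1.369e-06/-2.361e-01) = 75.102769
iter 4: u=0.696206  f(a)=+1.563e-13  f'(a)=-2.361e-01  a ← 75.102769 − (+1.563e-13/-2.361e-01) = 75.102769
converged: |Δa| < 1e-12 after 4 iterations
sag = a·(cosh(S/(2a)) − 1) = 75.102769·(cosh(0.696206) − 1) = 18.948427
T_max/T_min = cosh(S/(2a)) = 1.252300

a=75.103 sag=18.948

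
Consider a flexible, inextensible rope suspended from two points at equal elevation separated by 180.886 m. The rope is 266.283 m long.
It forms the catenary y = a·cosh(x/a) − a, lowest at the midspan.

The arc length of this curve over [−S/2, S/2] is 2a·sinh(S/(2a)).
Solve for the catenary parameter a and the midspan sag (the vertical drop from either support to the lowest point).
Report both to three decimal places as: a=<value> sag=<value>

seed: a₀ = √(S³/(24(L−S))) = √(180.886³/(24·85.397)) = 53.737877
iter 1: u=1.683040  f(a)=+1.294e+01  f'(a)=-4.175e+00  a ← 53.737877 − (+1.294e+01/-4.175e+00) = 56.838437
iter 2: u=1.591230  f(a)=+1.205e+00  f'(a)=-3.431e+00  a ← 56.838437 − (+1.205e+00/-3.431e+00) = 57.189621
iter 3: u=1.581458  f(a)=+1.280e-02  f'(a)=-3.358e+00  a ← 57.189621 − (+1.280e-02/-3.358e+00) = 57.193434
iter 4: u=1.581353  f(a)=+1.480e-06  f'(a)=-3.357e+00  a ← 57.193434 − (+1.480e-06/-3.357e+00) = 57.193434
iter 5: u=1.581353  f(a)=+5.684e-14  f'(a)=-3.357e+00  a ← 57.193434 − (+5.684e-14/-3.357e+00) = 57.193434
converged: |Δa| < 1e-12 after 5 iterations
sag = a·(cosh(S/(2a)) − 1) = 57.193434·(cosh(1.581353) − 1) = 87.712563
T_max/T_min = cosh(S/(2a)) = 2.533612

a=57.193 sag=87.713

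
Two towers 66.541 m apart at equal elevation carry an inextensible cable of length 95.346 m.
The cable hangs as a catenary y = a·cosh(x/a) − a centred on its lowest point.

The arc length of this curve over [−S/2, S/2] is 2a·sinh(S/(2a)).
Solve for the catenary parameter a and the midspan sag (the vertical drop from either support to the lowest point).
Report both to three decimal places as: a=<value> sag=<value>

seed: a₀ = √(S³/(24(L−S))) = √(66.541³/(24·28.805)) = 20.644027
iter 1: u=1.611628  f(a)=+3.981e+00  f'(a)=-3.586e+00  a ← 20.644027 − (+3.981e+00/-3.586e+00) = 21.754088
iter 2: u=1.529391  f(a)=+3.436e-01  f'(a)=-2.991e+00  a ← 21.754088 − (+3.436e-01/-2.991e+00) = 21.868960
iter 3: u=1.521357  f(a)=+3.095e-03  f'(a)=-2.938e+00  a ← 21.868960 − (+3.095e-03/-2.938e+00) = 21.870014
iter 4: u=1.521284  f(a)=+2.561e-07  f'(a)=-2.937e+00  a ← 21.870014 − (+2.561e-07/-2.937e+00) = 21.870014
iter 5: u=1.521284  f(a)=-1.421e-14  f'(a)=-2.937e+00  a ← 21.870014 − (-1.421e-14/-2.937e+00) = 21.870014
converged: |Δa| < 1e-12 after 5 iterations
sag = a·(cosh(S/(2a)) − 1) = 21.870014·(cosh(1.521284) − 1) = 30.580081
T_max/T_min = cosh(S/(2a)) = 2.398265

a=21.870 sag=30.580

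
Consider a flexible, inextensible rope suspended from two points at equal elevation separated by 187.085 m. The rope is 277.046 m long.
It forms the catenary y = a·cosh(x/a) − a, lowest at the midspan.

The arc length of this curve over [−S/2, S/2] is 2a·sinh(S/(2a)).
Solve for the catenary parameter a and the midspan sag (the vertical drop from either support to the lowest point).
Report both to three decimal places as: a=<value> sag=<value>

a=58.673 sag=91.764

seed: a₀ = √(S³/(24(L−S))) = √(187.085³/(24·89.961)) = 55.071346
iter 1: u=1.698569  f(a)=+1.391e+01  f'(a)=-4.312e+00  a ← 55.071346 − (+1.391e+01/-4.312e+00) = 58.296102
iter 2: u=1.604610  f(a)=+1.315e+00  f'(a)=-3.532e+00  a ← 58.296102 − (+1.315e+00/-3.532e+00) = 58.668411
iter 3: u=1.594427  f(a)=+1.447e-02  f'(a)=-3.455e+00  a ← 58.668411 − (+1.447e-02/-3.455e+00) = 58.672600
iter 4: u=1.594313  f(a)=+1.795e-06  f'(a)=-3.454e+00  a ← 58.672600 − (+1.795e-06/-3.454e+00) = 58.672600
iter 5: u=1.594313  f(a)=+5.684e-14  f'(a)=-3.454e+00  a ← 58.672600 − (+5.684e-14/-3.454e+00) = 58.672600
converged: |Δa| < 1e-12 after 5 iterations
sag = a·(cosh(S/(2a)) − 1) = 58.672600·(cosh(1.594313) − 1) = 91.763750
T_max/T_min = cosh(S/(2a)) = 2.563997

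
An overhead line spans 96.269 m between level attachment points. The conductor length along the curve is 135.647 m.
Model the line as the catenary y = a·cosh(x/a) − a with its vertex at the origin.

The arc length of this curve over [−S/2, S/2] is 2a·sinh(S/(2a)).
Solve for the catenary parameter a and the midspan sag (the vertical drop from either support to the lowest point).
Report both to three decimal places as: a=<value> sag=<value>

seed: a₀ = √(S³/(24(L−S))) = √(96.269³/(24·39.378)) = 30.725379
iter 1: u=1.566604  f(a)=+5.124e+00  f'(a)=-3.250e+00  a ← 30.725379 − (+5.124e+00/-3.250e+00) = 32.302101
iter 2: u=1.490135  f(a)=+4.209e-01  f'(a)=-2.736e+00  a ← 32.302101 − (+4.209e-01/-2.736e+00) = 32.455917
iter 3: u=1.483073  f(a)=+3.400e-03  f'(a)=-2.692e+00  a ← 32.455917 − (+3.400e-03/-2.692e+00) = 32.457180
iter 4: u=1.483015  f(a)=+2.259e-07  f'(a)=-2.692e+00  a ← 32.457180 − (+2.259e-07/-2.692e+00) = 32.457180
iter 5: u=1.483015  f(a)=+0.000e+00  f'(a)=-2.692e+00  a ← 32.457180 − (+0.000e+00/-2.692e+00) = 32.457180
converged: |Δa| < 1e-12 after 5 iterations
sag = a·(cosh(S/(2a)) − 1) = 32.457180·(cosh(1.483015) − 1) = 42.732551
T_max/T_min = cosh(S/(2a)) = 2.316582

a=32.457 sag=42.733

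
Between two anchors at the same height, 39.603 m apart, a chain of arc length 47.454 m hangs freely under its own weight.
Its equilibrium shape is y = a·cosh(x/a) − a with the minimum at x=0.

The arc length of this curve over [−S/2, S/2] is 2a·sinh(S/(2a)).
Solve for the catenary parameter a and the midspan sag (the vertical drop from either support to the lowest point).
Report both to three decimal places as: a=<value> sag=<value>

seed: a₀ = √(S³/(24(L−S))) = √(39.603³/(24·7.851)) = 18.156161
iter 1: u=1.090622  f(a)=+4.804e-01  f'(a)=-9.722e-01  a ← 18.156161 − (+4.804e-01/-9.722e-01) = 18.650279
iter 2: u=1.061727  f(a)=+2.031e-02  f'(a)=-8.915e-01  a ← 18.650279 − (+2.031e-02/-8.915e-01) = 18.673058
iter 3: u=1.060432  f(a)=+3.984e-05  f'(a)=-8.880e-01  a ← 18.673058 − (+3.984e-05/-8.880e-01) = 18.673103
iter 4: u=1.060429  f(a)=+1.540e-10  f'(a)=-8.880e-01  a ← 18.673103 − (+1.540e-10/-8.880e-01) = 18.673103
iter 5: u=1.060429  f(a)=-7.105e-15  f'(a)=-8.880e-01  a ← 18.673103 − (-7.105e-15/-8.880e-01) = 18.673103
converged: |Δa| < 1e-12 after 5 iterations
sag = a·(cosh(S/(2a)) − 1) = 18.673103·(cosh(1.060429) − 1) = 11.520527
T_max/T_min = cosh(S/(2a)) = 1.616958

a=18.673 sag=11.521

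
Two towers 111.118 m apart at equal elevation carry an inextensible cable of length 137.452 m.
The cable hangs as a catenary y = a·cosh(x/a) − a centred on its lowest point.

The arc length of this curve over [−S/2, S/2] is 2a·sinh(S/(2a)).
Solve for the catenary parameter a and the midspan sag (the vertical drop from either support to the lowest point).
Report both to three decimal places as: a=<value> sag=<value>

a=48.165 sag=35.758

seed: a₀ = √(S³/(24(L−S))) = √(111.118³/(24·26.334)) = 46.592132
iter 1: u=1.192455  f(a)=+1.937e+00  f'(a)=-1.300e+00  a ← 46.592132 − (+1.937e+00/-1.300e+00) = 48.082627
iter 2: u=1.155490  f(a)=+9.683e-02  f'(a)=-1.173e+00  a ← 48.082627 − (+9.683e-02/-1.173e+00) = 48.165208
iter 3: u=1.153509  f(a)=+2.702e-04  f'(a)=-1.166e+00  a ← 48.165208 − (+2.702e-04/-1.166e+00) = 48.165440
iter 4: u=1.153503  f(a)=+2.116e-09  f'(a)=-1.166e+00  a ← 48.165440 − (+2.116e-09/-1.166e+00) = 48.165440
iter 5: u=1.153503  f(a)=+2.842e-14  f'(a)=-1.166e+00  a ← 48.165440 − (+2.842e-14/-1.166e+00) = 48.165440
converged: |Δa| < 1e-12 after 5 iterations
sag = a·(cosh(S/(2a)) − 1) = 48.165440·(cosh(1.153503) − 1) = 35.758172
T_max/T_min = cosh(S/(2a)) = 1.742403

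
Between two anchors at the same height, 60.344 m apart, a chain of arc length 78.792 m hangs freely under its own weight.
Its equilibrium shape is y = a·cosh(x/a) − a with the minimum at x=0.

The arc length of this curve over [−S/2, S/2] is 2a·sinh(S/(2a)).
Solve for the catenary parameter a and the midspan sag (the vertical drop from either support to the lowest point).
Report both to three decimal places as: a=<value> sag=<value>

seed: a₀ = √(S³/(24(L−S))) = √(60.344³/(24·18.448)) = 22.277727
iter 1: u=1.354357  f(a)=+1.768e+00  f'(a)=-1.981e+00  a ← 22.277727 − (+1.768e+00/-1.981e+00) = 23.170275
iter 2: u=1.302186  f(a)=+1.118e-01  f'(a)=-1.737e+00  a ← 23.170275 − (+1.118e-01/-1.737e+00) = 23.234622
iter 3: u=1.298579  f(a)=+5.138e-04  f'(a)=-1.721e+00  a ← 23.234622 − (+5.138e-04/-1.721e+00) = 23.234920
iter 4: u=1.298563  f(a)=+1.096e-08  f'(a)=-1.721e+00  a ← 23.234920 − (+1.096e-08/-1.721e+00) = 23.234920
iter 5: u=1.298563  f(a)=-1.421e-14  f'(a)=-1.721e+00  a ← 23.234920 − (-1.421e-14/-1.721e+00) = 23.234920
converged: |Δa| < 1e-12 after 5 iterations
sag = a·(cosh(S/(2a)) − 1) = 23.234920·(cosh(1.298563) − 1) = 22.502442
T_max/T_min = cosh(S/(2a)) = 1.968475

a=23.235 sag=22.502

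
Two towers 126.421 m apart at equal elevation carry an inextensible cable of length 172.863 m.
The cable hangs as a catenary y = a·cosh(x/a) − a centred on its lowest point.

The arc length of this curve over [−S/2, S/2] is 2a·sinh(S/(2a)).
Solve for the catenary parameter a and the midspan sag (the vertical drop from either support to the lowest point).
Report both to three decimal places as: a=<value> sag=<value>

a=44.748 sag=52.580

seed: a₀ = √(S³/(24(L−S))) = √(126.421³/(24·46.442)) = 42.576284
iter 1: u=1.484641  f(a)=+5.395e+00  f'(a)=-2.702e+00  a ← 42.576284 − (+5.395e+00/-2.702e+00) = 44.573140
iter 2: u=1.418130  f(a)=+4.028e-01  f'(a)=-2.312e+00  a ← 44.573140 − (+4.028e-01/-2.312e+00) = 44.747339
iter 3: u=1.412609  f(a)=+2.645e-03  f'(a)=-2.282e+00  a ← 44.747339 − (+2.645e-03/-2.282e+00) = 44.748498
iter 4: u=1.412573  f(a)=+1.157e-07  f'(a)=-2.282e+00  a ← 44.748498 − (+1.157e-07/-2.282e+00) = 44.748498
iter 5: u=1.412573  f(a)=+0.000e+00  f'(a)=-2.282e+00  a ← 44.748498 − (+0.000e+00/-2.282e+00) = 44.748498
converged: |Δa| < 1e-12 after 5 iterations
sag = a·(cosh(S/(2a)) − 1) = 44.748498·(cosh(1.412573) − 1) = 52.579978
T_max/T_min = cosh(S/(2a)) = 2.175011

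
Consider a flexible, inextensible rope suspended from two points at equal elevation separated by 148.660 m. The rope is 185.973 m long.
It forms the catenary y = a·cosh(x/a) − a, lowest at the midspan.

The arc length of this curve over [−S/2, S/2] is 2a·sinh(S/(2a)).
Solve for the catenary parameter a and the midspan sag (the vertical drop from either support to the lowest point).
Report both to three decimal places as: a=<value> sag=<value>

seed: a₀ = √(S³/(24(L−S))) = √(148.660³/(24·37.313)) = 60.569709
iter 1: u=1.227181  f(a)=+2.912e+00  f'(a)=-1.428e+00  a ← 60.569709 − (+2.912e+00/-1.428e+00) = 62.609450
iter 2: u=1.187201  f(a)=+1.536e-01  f'(a)=-1.281e+00  a ← 62.609450 − (+1.536e-01/-1.281e+00) = 62.729361
iter 3: u=1.184932  f(a)=+4.798e-04  f'(a)=-1.273e+00  a ← 62.729361 − (+4.798e-04/-1.273e+00) = 62.729738
iter 4: u=1.184924  f(a)=+4.714e-09  f'(a)=-1.273e+00  a ← 62.729738 − (+4.714e-09/-1.273e+00) = 62.729738
iter 5: u=1.184924  f(a)=+0.000e+00  f'(a)=-1.273e+00  a ← 62.729738 − (+0.000e+00/-1.273e+00) = 62.729738
converged: |Δa| < 1e-12 after 5 iterations
sag = a·(cosh(S/(2a)) − 1) = 62.729738·(cosh(1.184924) − 1) = 49.437589
T_max/T_min = cosh(S/(2a)) = 1.788105

a=62.730 sag=49.438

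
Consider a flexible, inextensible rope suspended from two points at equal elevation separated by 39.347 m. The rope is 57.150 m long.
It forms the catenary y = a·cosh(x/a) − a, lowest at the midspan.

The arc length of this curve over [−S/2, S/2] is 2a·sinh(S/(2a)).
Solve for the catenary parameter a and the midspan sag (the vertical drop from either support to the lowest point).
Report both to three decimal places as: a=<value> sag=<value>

a=12.679 sag=18.583

seed: a₀ = √(S³/(24(L−S))) = √(39.347³/(24·17.803)) = 11.940300
iter 1: u=1.647655  f(a)=+2.579e+00  f'(a)=-3.874e+00  a ← 11.940300 − (+2.579e+00/-3.874e+00) = 12.605947
iter 2: u=1.560652  f(a)=+2.314e-01  f'(a)=-3.208e+00  a ← 12.605947 − (+2.314e-01/-3.208e+00) = 12.678076
iter 3: u=1.551773  f(a)=+2.267e-03  f'(a)=-3.145e+00  a ← 12.678076 − (+2.267e-03/-3.145e+00) = 12.678797
iter 4: u=1.551685  f(a)=+2.225e-07  f'(a)=-3.144e+00  a ← 12.678797 − (+2.225e-07/-3.144e+00) = 12.678797
iter 5: u=1.551685  f(a)=+1.421e-14  f'(a)=-3.144e+00  a ← 12.678797 − (+1.421e-14/-3.144e+00) = 12.678797
converged: |Δa| < 1e-12 after 5 iterations
sag = a·(cosh(S/(2a)) − 1) = 12.678797·(cosh(1.551685) − 1) = 18.582721
T_max/T_min = cosh(S/(2a)) = 2.465653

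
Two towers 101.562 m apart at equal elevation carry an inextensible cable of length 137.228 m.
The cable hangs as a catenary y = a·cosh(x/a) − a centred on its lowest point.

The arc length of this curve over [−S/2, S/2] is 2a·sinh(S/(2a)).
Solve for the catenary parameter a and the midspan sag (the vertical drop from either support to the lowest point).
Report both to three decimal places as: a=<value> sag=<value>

seed: a₀ = √(S³/(24(L−S))) = √(101.562³/(24·35.666)) = 34.983563
iter 1: u=1.451567  f(a)=+3.952e+00  f'(a)=-2.502e+00  a ← 34.983563 − (+3.952e+00/-2.502e+00) = 36.562782
iter 2: u=1.388871  f(a)=+2.833e-01  f'(a)=-2.155e+00  a ← 36.562782 − (+2.833e-01/-2.155e+00) = 36.694246
iter 3: u=1.383895  f(a)=+1.705e-03  f'(a)=-2.129e+00  a ← 36.694246 − (+1.705e-03/-2.129e+00) = 36.695047
iter 4: u=1.383865  f(a)=+6.259e-08  f'(a)=-2.129e+00  a ← 36.695047 − (+6.259e-08/-2.129e+00) = 36.695047
iter 5: u=1.383865  f(a)=+0.000e+00  f'(a)=-2.129e+00  a ← 36.695047 − (+0.000e+00/-2.129e+00) = 36.695047
converged: |Δa| < 1e-12 after 5 iterations
sag = a·(cosh(S/(2a)) − 1) = 36.695047·(cosh(1.383865) − 1) = 41.115026
T_max/T_min = cosh(S/(2a)) = 2.120452

a=36.695 sag=41.115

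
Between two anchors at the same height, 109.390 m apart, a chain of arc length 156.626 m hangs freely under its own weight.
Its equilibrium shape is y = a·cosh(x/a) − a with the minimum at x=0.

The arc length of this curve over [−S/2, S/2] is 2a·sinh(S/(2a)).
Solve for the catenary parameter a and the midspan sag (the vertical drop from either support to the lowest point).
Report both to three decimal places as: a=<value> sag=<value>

seed: a₀ = √(S³/(24(L−S))) = √(109.390³/(24·47.236)) = 33.980069
iter 1: u=1.609620  f(a)=+6.511e+00  f'(a)=-3.570e+00  a ← 33.980069 − (+6.511e+00/-3.570e+00) = 35.803495
iter 2: u=1.527644  f(a)=+5.608e-01  f'(a)=-2.980e+00  a ← 35.803495 − (+5.608e-01/-2.980e+00) = 35.991699
iter 3: u=1.519656  f(a)=+5.027e-03  f'(a)=-2.926e+00  a ← 35.991699 − (+5.027e-03/-2.926e+00) = 35.993417
iter 4: u=1.519583  f(a)=+4.119e-07  f'(a)=-2.926e+00  a ← 35.993417 − (+4.119e-07/-2.926e+00) = 35.993417
iter 5: u=1.519583  f(a)=+2.842e-14  f'(a)=-2.926e+00  a ← 35.993417 − (+2.842e-14/-2.926e+00) = 35.993417
converged: |Δa| < 1e-12 after 5 iterations
sag = a·(cosh(S/(2a)) − 1) = 35.993417·(cosh(1.519583) − 1) = 50.195051
T_max/T_min = cosh(S/(2a)) = 2.394562

a=35.993 sag=50.195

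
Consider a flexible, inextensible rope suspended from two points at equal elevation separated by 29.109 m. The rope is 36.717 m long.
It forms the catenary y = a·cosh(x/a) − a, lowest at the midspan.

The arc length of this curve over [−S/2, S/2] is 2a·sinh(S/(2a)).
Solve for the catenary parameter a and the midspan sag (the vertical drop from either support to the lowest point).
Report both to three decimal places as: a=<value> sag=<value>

seed: a₀ = √(S³/(24(L−S))) = √(29.109³/(24·7.608)) = 11.622513
iter 1: u=1.252268  f(a)=+6.193e-01  f'(a)=-1.526e+00  a ← 11.622513 − (+6.193e-01/-1.526e+00) = 12.028259
iter 2: u=1.210026  f(a)=+3.391e-02  f'(a)=-1.363e+00  a ← 12.028259 − (+3.391e-02/-1.363e+00) = 12.053130
iter 3: u=1.207529  f(a)=+1.147e-04  f'(a)=-1.354e+00  a ← 12.053130 − (+1.147e-04/-1.354e+00) = 12.053215
iter 4: u=1.207520  f(a)=+1.322e-09  f'(a)=-1.354e+00  a ← 12.053215 − (+1.322e-09/-1.354e+00) = 12.053215
iter 5: u=1.207520  f(a)=+7.105e-15  f'(a)=-1.354e+00  a ← 12.053215 − (+7.105e-15/-1.354e+00) = 12.053215
converged: |Δa| < 1e-12 after 5 iterations
sag = a·(cosh(S/(2a)) − 1) = 12.053215·(cosh(1.207520) − 1) = 9.908445
T_max/T_min = cosh(S/(2a)) = 1.822058

a=12.053 sag=9.908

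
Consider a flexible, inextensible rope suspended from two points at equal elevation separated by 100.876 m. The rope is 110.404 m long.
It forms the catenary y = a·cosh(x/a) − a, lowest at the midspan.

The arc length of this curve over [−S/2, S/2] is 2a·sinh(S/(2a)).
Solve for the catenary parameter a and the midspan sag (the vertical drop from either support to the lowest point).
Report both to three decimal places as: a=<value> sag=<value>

a=67.929 sag=19.602

seed: a₀ = √(S³/(24(L−S))) = √(100.876³/(24·9.528)) = 67.000074
iter 1: u=0.752805  f(a)=+2.737e-01  f'(a)=-3.009e-01  a ← 67.000074 − (+2.737e-01/-3.009e-01) = 67.909633
iter 2: u=0.742722  f(a)=+5.672e-03  f'(a)=-2.885e-01  a ← 67.909633 − (+5.672e-03/-2.885e-01) = 67.929294
iter 3: u=0.742507  f(a)=+2.551e-06  f'(a)=-2.882e-01  a ← 67.929294 − (+2.551e-06/-2.882e-01) = 67.929303
iter 4: u=0.742507  f(a)=+5.116e-13  f'(a)=-2.882e-01  a ← 67.929303 − (+5.116e-13/-2.882e-01) = 67.929303
converged: |Δa| < 1e-12 after 4 iterations
sag = a·(cosh(S/(2a)) − 1) = 67.929303·(cosh(0.742507) − 1) = 19.601555
T_max/T_min = cosh(S/(2a)) = 1.288558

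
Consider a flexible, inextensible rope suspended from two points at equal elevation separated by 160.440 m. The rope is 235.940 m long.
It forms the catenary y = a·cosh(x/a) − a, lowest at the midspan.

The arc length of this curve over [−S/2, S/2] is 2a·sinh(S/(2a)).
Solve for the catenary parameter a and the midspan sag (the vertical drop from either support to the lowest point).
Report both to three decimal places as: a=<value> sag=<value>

a=50.802 sag=77.642

seed: a₀ = √(S³/(24(L−S))) = √(160.440³/(24·75.500)) = 47.740821
iter 1: u=1.680323  f(a)=+1.140e+01  f'(a)=-4.151e+00  a ← 47.740821 − (+1.140e+01/-4.151e+00) = 50.488203
iter 2: u=1.588886  f(a)=+1.059e+00  f'(a)=-3.413e+00  a ← 50.488203 − (+1.059e+00/-3.413e+00) = 50.798338
iter 3: u=1.579186  f(a)=+1.118e-02  f'(a)=-3.341e+00  a ← 50.798338 − (+1.118e-02/-3.341e+00) = 50.801684
iter 4: u=1.579082  f(a)=+1.276e-06  f'(a)=-3.341e+00  a ← 50.801684 − (+1.276e-06/-3.341e+00) = 50.801685
iter 5: u=1.579081  f(a)=+0.000e+00  f'(a)=-3.341e+00  a ← 50.801685 − (+0.000e+00/-3.341e+00) = 50.801685
converged: |Δa| < 1e-12 after 5 iterations
sag = a·(cosh(S/(2a)) − 1) = 50.801685·(cosh(1.579081) − 1) = 77.641813
T_max/T_min = cosh(S/(2a)) = 2.528331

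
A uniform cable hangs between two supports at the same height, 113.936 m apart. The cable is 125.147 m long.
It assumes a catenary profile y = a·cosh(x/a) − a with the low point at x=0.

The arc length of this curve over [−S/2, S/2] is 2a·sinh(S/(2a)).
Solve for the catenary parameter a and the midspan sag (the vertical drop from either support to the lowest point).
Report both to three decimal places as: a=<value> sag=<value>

seed: a₀ = √(S³/(24(L−S))) = √(113.936³/(24·11.211)) = 74.141890
iter 1: u=0.768365  f(a)=+3.356e-01  f'(a)=-3.207e-01  a ← 74.141890 − (+3.356e-01/-3.207e-01) = 75.188592
iter 2: u=0.757668  f(a)=+7.240e-03  f'(a)=-3.070e-01  a ← 75.188592 − (+7.240e-03/-3.070e-01) = 75.212177
iter 3: u=0.757431  f(a)=+3.533e-06  f'(a)=-3.067e-01  a ← 75.212177 − (+3.533e-06/-3.067e-01) = 75.212188
iter 4: u=0.757430  f(a)=+8.242e-13  f'(a)=-3.067e-01  a ← 75.212188 − (+8.242e-13/-3.067e-01) = 75.212188
converged: |Δa| < 1e-12 after 4 iterations
sag = a·(cosh(S/(2a)) − 1) = 75.212188·(cosh(0.757430) − 1) = 22.626026
T_max/T_min = cosh(S/(2a)) = 1.300829

a=75.212 sag=22.626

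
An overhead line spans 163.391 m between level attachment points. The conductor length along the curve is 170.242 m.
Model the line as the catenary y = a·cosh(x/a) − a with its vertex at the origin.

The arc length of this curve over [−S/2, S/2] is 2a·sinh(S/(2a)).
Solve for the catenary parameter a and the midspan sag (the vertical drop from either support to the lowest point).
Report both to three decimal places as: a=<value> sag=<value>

seed: a₀ = √(S³/(24(L−S))) = √(163.391³/(24·6.851)) = 162.876936
iter 1: u=0.501578  f(a)=+8.670e-02  f'(a)=-8.626e-02  a ← 162.876936 − (+8.670e-02/-8.626e-02) = 163.881997
iter 2: u=0.498502  f(a)=+8.090e-04  f'(a)=-8.466e-02  a ← 163.881997 − (+8.090e-04/-8.466e-02) = 163.891554
iter 3: u=0.498473  f(a)=+7.193e-08  f'(a)=-8.464e-02  a ← 163.891554 − (+7.193e-08/-8.464e-02) = 163.891555
iter 4: u=0.498473  f(a)=+0.000e+00  f'(a)=-8.464e-02  a ← 163.891555 − (+0.000e+00/-8.464e-02) = 163.891555
converged: |Δa| < 1e-12 after 4 iterations
sag = a·(cosh(S/(2a)) − 1) = 163.891555·(cosh(0.498473) − 1) = 20.786615
T_max/T_min = cosh(S/(2a)) = 1.126832

a=163.892 sag=20.787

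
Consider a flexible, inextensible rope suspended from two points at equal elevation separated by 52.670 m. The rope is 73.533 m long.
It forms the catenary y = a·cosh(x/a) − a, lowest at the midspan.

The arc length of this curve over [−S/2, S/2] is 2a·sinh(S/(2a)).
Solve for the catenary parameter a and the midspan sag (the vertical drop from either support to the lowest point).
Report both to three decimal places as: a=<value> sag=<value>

seed: a₀ = √(S³/(24(L−S))) = √(52.670³/(24·20.863)) = 17.082482
iter 1: u=1.541638  f(a)=+2.624e+00  f'(a)=-3.075e+00  a ← 17.082482 − (+2.624e+00/-3.075e+00) = 17.935986
iter 2: u=1.468277  f(a)=+2.095e-01  f'(a)=-2.602e+00  a ← 17.935986 − (+2.095e-01/-2.602e+00) = 18.016511
iter 3: u=1.461715  f(a)=+1.591e-03  f'(a)=-2.562e+00  a ← 18.016511 − (+1.591e-03/-2.562e+00) = 18.017132
iter 4: u=1.461664  f(a)=+9.333e-08  f'(a)=-2.562e+00  a ← 18.017132 − (+9.333e-08/-2.562e+00) = 18.017132
iter 5: u=1.461664  f(a)=+0.000e+00  f'(a)=-2.562e+00  a ← 18.017132 − (+0.000e+00/-2.562e+00) = 18.017132
converged: |Δa| < 1e-12 after 5 iterations
sag = a·(cosh(S/(2a)) − 1) = 18.017132·(cosh(1.461664) − 1) = 22.926641
T_max/T_min = cosh(S/(2a)) = 2.272491

a=18.017 sag=22.927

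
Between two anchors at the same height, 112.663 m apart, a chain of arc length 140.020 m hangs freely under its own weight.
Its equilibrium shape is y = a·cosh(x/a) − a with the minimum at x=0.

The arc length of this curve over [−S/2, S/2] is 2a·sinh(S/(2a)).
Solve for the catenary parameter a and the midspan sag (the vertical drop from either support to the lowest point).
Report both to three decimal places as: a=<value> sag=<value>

seed: a₀ = √(S³/(24(L−S))) = √(112.663³/(24·27.357)) = 46.669389
iter 1: u=1.207033  f(a)=+2.063e+00  f'(a)=-1.352e+00  a ← 46.669389 − (+2.063e+00/-1.352e+00) = 48.195225
iter 2: u=1.168819  f(a)=+1.055e-01  f'(a)=-1.217e+00  a ← 48.195225 − (+1.055e-01/-1.217e+00) = 48.281911
iter 3: u=1.166721  f(a)=+3.088e-04  f'(a)=-1.210e+00  a ← 48.281911 − (+3.088e-04/-1.210e+00) = 48.282166
iter 4: u=1.166714  f(a)=+2.663e-09  f'(a)=-1.210e+00  a ← 48.282166 − (+2.663e-09/-1.210e+00) = 48.282166
iter 5: u=1.166714  f(a)=+5.684e-14  f'(a)=-1.210e+00  a ← 48.282166 − (+5.684e-14/-1.210e+00) = 48.282166
converged: |Δa| < 1e-12 after 5 iterations
sag = a·(cosh(S/(2a)) − 1) = 48.282166·(cosh(1.166714) − 1) = 36.762338
T_max/T_min = cosh(S/(2a)) = 1.761406

a=48.282 sag=36.762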